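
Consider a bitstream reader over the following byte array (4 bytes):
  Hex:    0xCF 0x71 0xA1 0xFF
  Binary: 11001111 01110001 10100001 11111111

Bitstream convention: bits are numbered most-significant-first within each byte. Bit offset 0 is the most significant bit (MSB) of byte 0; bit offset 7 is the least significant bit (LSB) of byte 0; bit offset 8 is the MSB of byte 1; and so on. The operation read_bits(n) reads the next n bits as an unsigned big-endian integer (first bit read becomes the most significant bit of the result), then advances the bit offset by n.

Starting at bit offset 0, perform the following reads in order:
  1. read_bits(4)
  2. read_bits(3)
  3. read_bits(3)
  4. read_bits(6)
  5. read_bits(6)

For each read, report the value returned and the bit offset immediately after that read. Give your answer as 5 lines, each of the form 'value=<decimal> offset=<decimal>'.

Answer: value=12 offset=4
value=7 offset=7
value=5 offset=10
value=49 offset=16
value=40 offset=22

Derivation:
Read 1: bits[0:4] width=4 -> value=12 (bin 1100); offset now 4 = byte 0 bit 4; 28 bits remain
Read 2: bits[4:7] width=3 -> value=7 (bin 111); offset now 7 = byte 0 bit 7; 25 bits remain
Read 3: bits[7:10] width=3 -> value=5 (bin 101); offset now 10 = byte 1 bit 2; 22 bits remain
Read 4: bits[10:16] width=6 -> value=49 (bin 110001); offset now 16 = byte 2 bit 0; 16 bits remain
Read 5: bits[16:22] width=6 -> value=40 (bin 101000); offset now 22 = byte 2 bit 6; 10 bits remain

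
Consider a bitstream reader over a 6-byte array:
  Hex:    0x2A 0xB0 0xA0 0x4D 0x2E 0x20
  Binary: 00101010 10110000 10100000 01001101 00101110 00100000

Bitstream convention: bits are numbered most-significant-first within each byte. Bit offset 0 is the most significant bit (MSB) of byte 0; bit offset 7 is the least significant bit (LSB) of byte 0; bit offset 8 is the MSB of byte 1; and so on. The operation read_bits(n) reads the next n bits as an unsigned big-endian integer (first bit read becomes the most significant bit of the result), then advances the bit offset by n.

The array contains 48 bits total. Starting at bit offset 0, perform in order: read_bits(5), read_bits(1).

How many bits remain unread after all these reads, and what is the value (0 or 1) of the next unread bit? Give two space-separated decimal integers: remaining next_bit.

Answer: 42 1

Derivation:
Read 1: bits[0:5] width=5 -> value=5 (bin 00101); offset now 5 = byte 0 bit 5; 43 bits remain
Read 2: bits[5:6] width=1 -> value=0 (bin 0); offset now 6 = byte 0 bit 6; 42 bits remain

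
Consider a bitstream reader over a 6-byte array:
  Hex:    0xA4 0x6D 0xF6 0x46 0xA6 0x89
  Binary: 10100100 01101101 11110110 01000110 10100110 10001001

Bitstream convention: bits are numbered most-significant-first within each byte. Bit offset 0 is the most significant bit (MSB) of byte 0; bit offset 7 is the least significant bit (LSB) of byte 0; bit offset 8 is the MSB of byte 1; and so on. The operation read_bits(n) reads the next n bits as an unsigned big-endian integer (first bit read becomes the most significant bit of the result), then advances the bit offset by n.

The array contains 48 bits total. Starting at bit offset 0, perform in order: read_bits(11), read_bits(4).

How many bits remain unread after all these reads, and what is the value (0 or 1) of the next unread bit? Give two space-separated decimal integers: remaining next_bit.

Read 1: bits[0:11] width=11 -> value=1315 (bin 10100100011); offset now 11 = byte 1 bit 3; 37 bits remain
Read 2: bits[11:15] width=4 -> value=6 (bin 0110); offset now 15 = byte 1 bit 7; 33 bits remain

Answer: 33 1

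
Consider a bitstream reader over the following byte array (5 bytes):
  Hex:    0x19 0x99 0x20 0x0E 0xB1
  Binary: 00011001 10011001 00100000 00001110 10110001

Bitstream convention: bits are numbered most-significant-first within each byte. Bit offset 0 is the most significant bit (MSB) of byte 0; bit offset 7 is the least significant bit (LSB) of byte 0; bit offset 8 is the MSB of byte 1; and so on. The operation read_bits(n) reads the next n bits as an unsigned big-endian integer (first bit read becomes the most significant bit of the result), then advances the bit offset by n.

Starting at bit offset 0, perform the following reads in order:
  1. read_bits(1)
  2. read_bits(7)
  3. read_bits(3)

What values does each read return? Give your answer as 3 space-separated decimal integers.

Read 1: bits[0:1] width=1 -> value=0 (bin 0); offset now 1 = byte 0 bit 1; 39 bits remain
Read 2: bits[1:8] width=7 -> value=25 (bin 0011001); offset now 8 = byte 1 bit 0; 32 bits remain
Read 3: bits[8:11] width=3 -> value=4 (bin 100); offset now 11 = byte 1 bit 3; 29 bits remain

Answer: 0 25 4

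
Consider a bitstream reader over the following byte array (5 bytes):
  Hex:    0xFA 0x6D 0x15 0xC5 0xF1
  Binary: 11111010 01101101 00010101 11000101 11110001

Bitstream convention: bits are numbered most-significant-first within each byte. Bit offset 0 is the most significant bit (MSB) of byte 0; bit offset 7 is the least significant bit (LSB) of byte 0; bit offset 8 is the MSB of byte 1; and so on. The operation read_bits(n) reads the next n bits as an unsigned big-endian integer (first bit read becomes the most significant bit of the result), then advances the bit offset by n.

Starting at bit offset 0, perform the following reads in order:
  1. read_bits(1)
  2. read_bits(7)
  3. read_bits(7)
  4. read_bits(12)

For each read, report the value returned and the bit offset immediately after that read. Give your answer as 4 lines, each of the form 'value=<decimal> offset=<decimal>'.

Answer: value=1 offset=1
value=122 offset=8
value=54 offset=15
value=2222 offset=27

Derivation:
Read 1: bits[0:1] width=1 -> value=1 (bin 1); offset now 1 = byte 0 bit 1; 39 bits remain
Read 2: bits[1:8] width=7 -> value=122 (bin 1111010); offset now 8 = byte 1 bit 0; 32 bits remain
Read 3: bits[8:15] width=7 -> value=54 (bin 0110110); offset now 15 = byte 1 bit 7; 25 bits remain
Read 4: bits[15:27] width=12 -> value=2222 (bin 100010101110); offset now 27 = byte 3 bit 3; 13 bits remain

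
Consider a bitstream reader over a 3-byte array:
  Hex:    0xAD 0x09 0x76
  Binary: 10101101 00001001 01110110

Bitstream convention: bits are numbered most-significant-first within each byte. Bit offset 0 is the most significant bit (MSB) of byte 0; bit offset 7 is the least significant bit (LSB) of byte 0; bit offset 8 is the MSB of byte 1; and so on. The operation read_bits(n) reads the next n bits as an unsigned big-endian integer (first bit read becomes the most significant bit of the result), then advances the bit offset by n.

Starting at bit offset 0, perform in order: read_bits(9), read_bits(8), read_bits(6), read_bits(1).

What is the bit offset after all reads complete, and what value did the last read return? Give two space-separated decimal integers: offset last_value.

Answer: 24 0

Derivation:
Read 1: bits[0:9] width=9 -> value=346 (bin 101011010); offset now 9 = byte 1 bit 1; 15 bits remain
Read 2: bits[9:17] width=8 -> value=18 (bin 00010010); offset now 17 = byte 2 bit 1; 7 bits remain
Read 3: bits[17:23] width=6 -> value=59 (bin 111011); offset now 23 = byte 2 bit 7; 1 bits remain
Read 4: bits[23:24] width=1 -> value=0 (bin 0); offset now 24 = byte 3 bit 0; 0 bits remain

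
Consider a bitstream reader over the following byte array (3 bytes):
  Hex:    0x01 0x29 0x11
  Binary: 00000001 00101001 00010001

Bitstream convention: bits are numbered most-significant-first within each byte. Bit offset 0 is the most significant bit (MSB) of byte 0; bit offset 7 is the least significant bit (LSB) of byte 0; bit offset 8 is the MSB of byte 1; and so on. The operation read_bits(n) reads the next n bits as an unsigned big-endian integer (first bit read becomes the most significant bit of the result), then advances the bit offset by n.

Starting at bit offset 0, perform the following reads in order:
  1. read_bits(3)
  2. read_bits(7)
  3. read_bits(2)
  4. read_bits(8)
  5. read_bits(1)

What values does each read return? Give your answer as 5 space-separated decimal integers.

Answer: 0 4 2 145 0

Derivation:
Read 1: bits[0:3] width=3 -> value=0 (bin 000); offset now 3 = byte 0 bit 3; 21 bits remain
Read 2: bits[3:10] width=7 -> value=4 (bin 0000100); offset now 10 = byte 1 bit 2; 14 bits remain
Read 3: bits[10:12] width=2 -> value=2 (bin 10); offset now 12 = byte 1 bit 4; 12 bits remain
Read 4: bits[12:20] width=8 -> value=145 (bin 10010001); offset now 20 = byte 2 bit 4; 4 bits remain
Read 5: bits[20:21] width=1 -> value=0 (bin 0); offset now 21 = byte 2 bit 5; 3 bits remain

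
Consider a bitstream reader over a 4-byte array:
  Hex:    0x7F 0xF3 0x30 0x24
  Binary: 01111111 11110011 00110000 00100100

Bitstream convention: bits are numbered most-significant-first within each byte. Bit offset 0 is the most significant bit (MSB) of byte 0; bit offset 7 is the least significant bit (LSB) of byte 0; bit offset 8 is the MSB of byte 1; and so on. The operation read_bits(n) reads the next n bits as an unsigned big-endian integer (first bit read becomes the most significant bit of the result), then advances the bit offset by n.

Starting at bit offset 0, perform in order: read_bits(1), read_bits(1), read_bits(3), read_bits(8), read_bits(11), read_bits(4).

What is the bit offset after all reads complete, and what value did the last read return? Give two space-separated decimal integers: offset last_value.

Answer: 28 2

Derivation:
Read 1: bits[0:1] width=1 -> value=0 (bin 0); offset now 1 = byte 0 bit 1; 31 bits remain
Read 2: bits[1:2] width=1 -> value=1 (bin 1); offset now 2 = byte 0 bit 2; 30 bits remain
Read 3: bits[2:5] width=3 -> value=7 (bin 111); offset now 5 = byte 0 bit 5; 27 bits remain
Read 4: bits[5:13] width=8 -> value=254 (bin 11111110); offset now 13 = byte 1 bit 5; 19 bits remain
Read 5: bits[13:24] width=11 -> value=816 (bin 01100110000); offset now 24 = byte 3 bit 0; 8 bits remain
Read 6: bits[24:28] width=4 -> value=2 (bin 0010); offset now 28 = byte 3 bit 4; 4 bits remain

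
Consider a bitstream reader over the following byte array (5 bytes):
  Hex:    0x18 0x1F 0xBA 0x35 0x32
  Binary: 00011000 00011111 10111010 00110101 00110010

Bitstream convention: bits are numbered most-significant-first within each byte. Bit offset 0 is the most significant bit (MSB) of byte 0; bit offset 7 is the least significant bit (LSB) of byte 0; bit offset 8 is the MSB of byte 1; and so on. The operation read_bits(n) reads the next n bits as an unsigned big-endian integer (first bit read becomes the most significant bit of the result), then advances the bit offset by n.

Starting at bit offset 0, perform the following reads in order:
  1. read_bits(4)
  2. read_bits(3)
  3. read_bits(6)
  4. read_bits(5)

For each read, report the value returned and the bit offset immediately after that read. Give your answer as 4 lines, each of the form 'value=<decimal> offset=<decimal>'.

Read 1: bits[0:4] width=4 -> value=1 (bin 0001); offset now 4 = byte 0 bit 4; 36 bits remain
Read 2: bits[4:7] width=3 -> value=4 (bin 100); offset now 7 = byte 0 bit 7; 33 bits remain
Read 3: bits[7:13] width=6 -> value=3 (bin 000011); offset now 13 = byte 1 bit 5; 27 bits remain
Read 4: bits[13:18] width=5 -> value=30 (bin 11110); offset now 18 = byte 2 bit 2; 22 bits remain

Answer: value=1 offset=4
value=4 offset=7
value=3 offset=13
value=30 offset=18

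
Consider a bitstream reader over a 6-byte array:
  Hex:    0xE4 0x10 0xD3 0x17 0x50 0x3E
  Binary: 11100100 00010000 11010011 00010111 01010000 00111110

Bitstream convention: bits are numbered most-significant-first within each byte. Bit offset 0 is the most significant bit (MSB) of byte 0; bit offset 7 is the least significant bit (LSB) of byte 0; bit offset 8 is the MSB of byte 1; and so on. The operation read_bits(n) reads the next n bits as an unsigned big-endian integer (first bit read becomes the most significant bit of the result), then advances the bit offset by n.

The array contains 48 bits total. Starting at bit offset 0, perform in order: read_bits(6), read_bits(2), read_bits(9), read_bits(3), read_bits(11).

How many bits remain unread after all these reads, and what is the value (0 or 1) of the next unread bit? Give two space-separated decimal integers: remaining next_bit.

Read 1: bits[0:6] width=6 -> value=57 (bin 111001); offset now 6 = byte 0 bit 6; 42 bits remain
Read 2: bits[6:8] width=2 -> value=0 (bin 00); offset now 8 = byte 1 bit 0; 40 bits remain
Read 3: bits[8:17] width=9 -> value=33 (bin 000100001); offset now 17 = byte 2 bit 1; 31 bits remain
Read 4: bits[17:20] width=3 -> value=5 (bin 101); offset now 20 = byte 2 bit 4; 28 bits remain
Read 5: bits[20:31] width=11 -> value=395 (bin 00110001011); offset now 31 = byte 3 bit 7; 17 bits remain

Answer: 17 1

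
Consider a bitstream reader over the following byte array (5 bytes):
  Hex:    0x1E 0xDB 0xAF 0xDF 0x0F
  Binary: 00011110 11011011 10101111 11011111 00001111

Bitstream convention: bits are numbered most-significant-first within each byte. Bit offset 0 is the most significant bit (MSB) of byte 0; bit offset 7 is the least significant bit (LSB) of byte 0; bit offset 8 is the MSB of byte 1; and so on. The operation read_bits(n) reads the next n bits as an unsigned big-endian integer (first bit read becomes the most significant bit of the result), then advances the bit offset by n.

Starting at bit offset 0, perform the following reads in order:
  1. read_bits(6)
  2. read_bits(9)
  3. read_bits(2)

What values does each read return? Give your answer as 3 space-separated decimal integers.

Read 1: bits[0:6] width=6 -> value=7 (bin 000111); offset now 6 = byte 0 bit 6; 34 bits remain
Read 2: bits[6:15] width=9 -> value=365 (bin 101101101); offset now 15 = byte 1 bit 7; 25 bits remain
Read 3: bits[15:17] width=2 -> value=3 (bin 11); offset now 17 = byte 2 bit 1; 23 bits remain

Answer: 7 365 3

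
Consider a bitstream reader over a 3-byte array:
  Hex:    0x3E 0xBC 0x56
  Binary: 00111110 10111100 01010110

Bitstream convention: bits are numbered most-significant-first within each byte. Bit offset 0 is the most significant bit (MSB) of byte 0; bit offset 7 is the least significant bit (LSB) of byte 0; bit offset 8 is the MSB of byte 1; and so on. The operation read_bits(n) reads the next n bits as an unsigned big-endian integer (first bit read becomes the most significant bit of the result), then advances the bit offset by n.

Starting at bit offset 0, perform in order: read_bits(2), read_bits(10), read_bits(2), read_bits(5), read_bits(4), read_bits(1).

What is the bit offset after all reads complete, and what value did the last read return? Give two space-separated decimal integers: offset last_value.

Read 1: bits[0:2] width=2 -> value=0 (bin 00); offset now 2 = byte 0 bit 2; 22 bits remain
Read 2: bits[2:12] width=10 -> value=1003 (bin 1111101011); offset now 12 = byte 1 bit 4; 12 bits remain
Read 3: bits[12:14] width=2 -> value=3 (bin 11); offset now 14 = byte 1 bit 6; 10 bits remain
Read 4: bits[14:19] width=5 -> value=2 (bin 00010); offset now 19 = byte 2 bit 3; 5 bits remain
Read 5: bits[19:23] width=4 -> value=11 (bin 1011); offset now 23 = byte 2 bit 7; 1 bits remain
Read 6: bits[23:24] width=1 -> value=0 (bin 0); offset now 24 = byte 3 bit 0; 0 bits remain

Answer: 24 0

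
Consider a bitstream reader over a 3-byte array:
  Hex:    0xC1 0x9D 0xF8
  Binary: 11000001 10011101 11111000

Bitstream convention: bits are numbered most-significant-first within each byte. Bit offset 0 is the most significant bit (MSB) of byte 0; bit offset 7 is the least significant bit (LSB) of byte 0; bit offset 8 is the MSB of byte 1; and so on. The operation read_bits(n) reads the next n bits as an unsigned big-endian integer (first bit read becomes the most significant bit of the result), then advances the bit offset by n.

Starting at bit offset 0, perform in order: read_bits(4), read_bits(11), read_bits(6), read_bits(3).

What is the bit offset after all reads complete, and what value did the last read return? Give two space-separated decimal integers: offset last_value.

Answer: 24 0

Derivation:
Read 1: bits[0:4] width=4 -> value=12 (bin 1100); offset now 4 = byte 0 bit 4; 20 bits remain
Read 2: bits[4:15] width=11 -> value=206 (bin 00011001110); offset now 15 = byte 1 bit 7; 9 bits remain
Read 3: bits[15:21] width=6 -> value=63 (bin 111111); offset now 21 = byte 2 bit 5; 3 bits remain
Read 4: bits[21:24] width=3 -> value=0 (bin 000); offset now 24 = byte 3 bit 0; 0 bits remain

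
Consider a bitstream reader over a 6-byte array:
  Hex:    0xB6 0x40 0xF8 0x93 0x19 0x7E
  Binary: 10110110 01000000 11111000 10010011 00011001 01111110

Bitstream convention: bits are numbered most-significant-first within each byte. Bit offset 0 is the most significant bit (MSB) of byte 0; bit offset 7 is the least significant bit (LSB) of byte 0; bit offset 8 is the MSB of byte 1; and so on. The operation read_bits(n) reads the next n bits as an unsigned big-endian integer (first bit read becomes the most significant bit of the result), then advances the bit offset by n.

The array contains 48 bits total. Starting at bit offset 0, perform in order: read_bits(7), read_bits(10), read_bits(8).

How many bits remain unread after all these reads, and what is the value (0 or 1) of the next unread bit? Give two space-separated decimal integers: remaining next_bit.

Read 1: bits[0:7] width=7 -> value=91 (bin 1011011); offset now 7 = byte 0 bit 7; 41 bits remain
Read 2: bits[7:17] width=10 -> value=129 (bin 0010000001); offset now 17 = byte 2 bit 1; 31 bits remain
Read 3: bits[17:25] width=8 -> value=241 (bin 11110001); offset now 25 = byte 3 bit 1; 23 bits remain

Answer: 23 0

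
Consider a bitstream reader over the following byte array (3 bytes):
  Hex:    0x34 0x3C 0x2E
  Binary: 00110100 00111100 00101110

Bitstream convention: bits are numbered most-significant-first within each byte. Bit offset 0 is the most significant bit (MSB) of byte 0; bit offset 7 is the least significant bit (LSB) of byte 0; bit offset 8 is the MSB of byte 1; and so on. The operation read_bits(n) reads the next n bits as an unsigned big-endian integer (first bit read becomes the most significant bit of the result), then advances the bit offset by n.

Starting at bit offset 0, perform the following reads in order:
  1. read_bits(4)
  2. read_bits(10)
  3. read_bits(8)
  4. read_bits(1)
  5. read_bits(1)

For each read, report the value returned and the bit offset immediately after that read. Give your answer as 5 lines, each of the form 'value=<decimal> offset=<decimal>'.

Read 1: bits[0:4] width=4 -> value=3 (bin 0011); offset now 4 = byte 0 bit 4; 20 bits remain
Read 2: bits[4:14] width=10 -> value=271 (bin 0100001111); offset now 14 = byte 1 bit 6; 10 bits remain
Read 3: bits[14:22] width=8 -> value=11 (bin 00001011); offset now 22 = byte 2 bit 6; 2 bits remain
Read 4: bits[22:23] width=1 -> value=1 (bin 1); offset now 23 = byte 2 bit 7; 1 bits remain
Read 5: bits[23:24] width=1 -> value=0 (bin 0); offset now 24 = byte 3 bit 0; 0 bits remain

Answer: value=3 offset=4
value=271 offset=14
value=11 offset=22
value=1 offset=23
value=0 offset=24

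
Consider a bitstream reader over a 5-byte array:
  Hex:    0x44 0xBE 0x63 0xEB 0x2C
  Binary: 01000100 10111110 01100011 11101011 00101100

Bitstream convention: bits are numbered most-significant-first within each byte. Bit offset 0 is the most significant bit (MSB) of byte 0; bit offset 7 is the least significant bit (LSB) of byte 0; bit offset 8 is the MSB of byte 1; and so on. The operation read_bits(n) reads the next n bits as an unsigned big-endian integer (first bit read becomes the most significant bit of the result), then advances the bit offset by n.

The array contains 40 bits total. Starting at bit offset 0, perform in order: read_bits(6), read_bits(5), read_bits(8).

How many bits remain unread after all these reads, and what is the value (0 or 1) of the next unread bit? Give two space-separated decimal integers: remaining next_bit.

Answer: 21 0

Derivation:
Read 1: bits[0:6] width=6 -> value=17 (bin 010001); offset now 6 = byte 0 bit 6; 34 bits remain
Read 2: bits[6:11] width=5 -> value=5 (bin 00101); offset now 11 = byte 1 bit 3; 29 bits remain
Read 3: bits[11:19] width=8 -> value=243 (bin 11110011); offset now 19 = byte 2 bit 3; 21 bits remain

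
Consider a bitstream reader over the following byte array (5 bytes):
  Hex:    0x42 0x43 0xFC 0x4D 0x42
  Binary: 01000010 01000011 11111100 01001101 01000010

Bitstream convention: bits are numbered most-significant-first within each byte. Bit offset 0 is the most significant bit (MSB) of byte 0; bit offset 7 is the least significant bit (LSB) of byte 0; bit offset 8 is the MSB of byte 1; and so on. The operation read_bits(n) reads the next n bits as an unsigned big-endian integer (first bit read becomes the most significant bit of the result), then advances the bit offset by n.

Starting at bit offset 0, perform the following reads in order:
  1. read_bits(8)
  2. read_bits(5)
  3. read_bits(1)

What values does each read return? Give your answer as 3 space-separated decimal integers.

Answer: 66 8 0

Derivation:
Read 1: bits[0:8] width=8 -> value=66 (bin 01000010); offset now 8 = byte 1 bit 0; 32 bits remain
Read 2: bits[8:13] width=5 -> value=8 (bin 01000); offset now 13 = byte 1 bit 5; 27 bits remain
Read 3: bits[13:14] width=1 -> value=0 (bin 0); offset now 14 = byte 1 bit 6; 26 bits remain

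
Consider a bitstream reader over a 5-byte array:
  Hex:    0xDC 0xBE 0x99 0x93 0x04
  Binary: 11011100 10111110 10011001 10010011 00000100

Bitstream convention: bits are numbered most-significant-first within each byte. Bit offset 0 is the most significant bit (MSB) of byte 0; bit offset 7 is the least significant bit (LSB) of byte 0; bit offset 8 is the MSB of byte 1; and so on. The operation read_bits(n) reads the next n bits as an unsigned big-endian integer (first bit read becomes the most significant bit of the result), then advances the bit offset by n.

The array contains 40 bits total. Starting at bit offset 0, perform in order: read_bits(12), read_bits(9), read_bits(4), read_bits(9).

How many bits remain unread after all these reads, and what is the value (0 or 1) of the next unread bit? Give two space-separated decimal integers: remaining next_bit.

Read 1: bits[0:12] width=12 -> value=3531 (bin 110111001011); offset now 12 = byte 1 bit 4; 28 bits remain
Read 2: bits[12:21] width=9 -> value=467 (bin 111010011); offset now 21 = byte 2 bit 5; 19 bits remain
Read 3: bits[21:25] width=4 -> value=3 (bin 0011); offset now 25 = byte 3 bit 1; 15 bits remain
Read 4: bits[25:34] width=9 -> value=76 (bin 001001100); offset now 34 = byte 4 bit 2; 6 bits remain

Answer: 6 0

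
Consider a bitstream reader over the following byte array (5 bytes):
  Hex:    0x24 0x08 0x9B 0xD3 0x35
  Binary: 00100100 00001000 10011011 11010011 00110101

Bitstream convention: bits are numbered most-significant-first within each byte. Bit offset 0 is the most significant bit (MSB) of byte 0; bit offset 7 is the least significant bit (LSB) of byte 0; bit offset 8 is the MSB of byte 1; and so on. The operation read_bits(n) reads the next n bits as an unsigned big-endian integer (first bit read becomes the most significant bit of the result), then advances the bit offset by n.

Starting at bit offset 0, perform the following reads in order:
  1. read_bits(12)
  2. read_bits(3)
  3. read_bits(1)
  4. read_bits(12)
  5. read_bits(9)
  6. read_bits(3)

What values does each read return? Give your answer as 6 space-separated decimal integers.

Read 1: bits[0:12] width=12 -> value=576 (bin 001001000000); offset now 12 = byte 1 bit 4; 28 bits remain
Read 2: bits[12:15] width=3 -> value=4 (bin 100); offset now 15 = byte 1 bit 7; 25 bits remain
Read 3: bits[15:16] width=1 -> value=0 (bin 0); offset now 16 = byte 2 bit 0; 24 bits remain
Read 4: bits[16:28] width=12 -> value=2493 (bin 100110111101); offset now 28 = byte 3 bit 4; 12 bits remain
Read 5: bits[28:37] width=9 -> value=102 (bin 001100110); offset now 37 = byte 4 bit 5; 3 bits remain
Read 6: bits[37:40] width=3 -> value=5 (bin 101); offset now 40 = byte 5 bit 0; 0 bits remain

Answer: 576 4 0 2493 102 5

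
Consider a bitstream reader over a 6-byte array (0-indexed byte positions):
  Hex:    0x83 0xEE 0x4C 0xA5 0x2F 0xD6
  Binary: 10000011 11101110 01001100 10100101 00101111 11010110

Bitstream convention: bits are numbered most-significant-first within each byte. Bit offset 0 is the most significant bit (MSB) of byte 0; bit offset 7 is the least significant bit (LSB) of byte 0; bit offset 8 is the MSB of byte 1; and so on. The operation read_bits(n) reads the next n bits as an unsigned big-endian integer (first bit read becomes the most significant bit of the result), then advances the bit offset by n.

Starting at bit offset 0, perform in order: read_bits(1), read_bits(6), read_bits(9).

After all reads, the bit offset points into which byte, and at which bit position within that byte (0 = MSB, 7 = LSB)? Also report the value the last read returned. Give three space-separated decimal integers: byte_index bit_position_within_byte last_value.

Answer: 2 0 494

Derivation:
Read 1: bits[0:1] width=1 -> value=1 (bin 1); offset now 1 = byte 0 bit 1; 47 bits remain
Read 2: bits[1:7] width=6 -> value=1 (bin 000001); offset now 7 = byte 0 bit 7; 41 bits remain
Read 3: bits[7:16] width=9 -> value=494 (bin 111101110); offset now 16 = byte 2 bit 0; 32 bits remain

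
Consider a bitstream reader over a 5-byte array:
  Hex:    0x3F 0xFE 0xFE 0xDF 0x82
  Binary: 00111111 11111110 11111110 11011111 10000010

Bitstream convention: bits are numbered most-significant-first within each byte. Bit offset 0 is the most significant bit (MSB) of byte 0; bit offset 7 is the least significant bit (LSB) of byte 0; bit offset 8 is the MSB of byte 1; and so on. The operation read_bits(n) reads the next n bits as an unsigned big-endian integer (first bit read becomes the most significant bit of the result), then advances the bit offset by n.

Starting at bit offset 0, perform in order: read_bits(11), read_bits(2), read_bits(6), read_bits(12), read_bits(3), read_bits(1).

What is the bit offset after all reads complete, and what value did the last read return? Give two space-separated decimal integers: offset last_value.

Read 1: bits[0:11] width=11 -> value=511 (bin 00111111111); offset now 11 = byte 1 bit 3; 29 bits remain
Read 2: bits[11:13] width=2 -> value=3 (bin 11); offset now 13 = byte 1 bit 5; 27 bits remain
Read 3: bits[13:19] width=6 -> value=55 (bin 110111); offset now 19 = byte 2 bit 3; 21 bits remain
Read 4: bits[19:31] width=12 -> value=3951 (bin 111101101111); offset now 31 = byte 3 bit 7; 9 bits remain
Read 5: bits[31:34] width=3 -> value=6 (bin 110); offset now 34 = byte 4 bit 2; 6 bits remain
Read 6: bits[34:35] width=1 -> value=0 (bin 0); offset now 35 = byte 4 bit 3; 5 bits remain

Answer: 35 0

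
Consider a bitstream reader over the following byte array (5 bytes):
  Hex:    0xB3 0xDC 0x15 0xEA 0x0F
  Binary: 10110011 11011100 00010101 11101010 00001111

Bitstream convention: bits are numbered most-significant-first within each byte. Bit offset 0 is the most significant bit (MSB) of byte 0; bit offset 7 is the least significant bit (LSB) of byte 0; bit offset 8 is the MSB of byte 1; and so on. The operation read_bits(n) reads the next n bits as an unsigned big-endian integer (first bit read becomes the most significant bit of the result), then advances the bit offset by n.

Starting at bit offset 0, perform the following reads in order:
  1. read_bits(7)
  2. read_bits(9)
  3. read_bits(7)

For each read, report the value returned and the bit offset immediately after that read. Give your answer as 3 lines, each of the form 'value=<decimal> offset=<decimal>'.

Answer: value=89 offset=7
value=476 offset=16
value=10 offset=23

Derivation:
Read 1: bits[0:7] width=7 -> value=89 (bin 1011001); offset now 7 = byte 0 bit 7; 33 bits remain
Read 2: bits[7:16] width=9 -> value=476 (bin 111011100); offset now 16 = byte 2 bit 0; 24 bits remain
Read 3: bits[16:23] width=7 -> value=10 (bin 0001010); offset now 23 = byte 2 bit 7; 17 bits remain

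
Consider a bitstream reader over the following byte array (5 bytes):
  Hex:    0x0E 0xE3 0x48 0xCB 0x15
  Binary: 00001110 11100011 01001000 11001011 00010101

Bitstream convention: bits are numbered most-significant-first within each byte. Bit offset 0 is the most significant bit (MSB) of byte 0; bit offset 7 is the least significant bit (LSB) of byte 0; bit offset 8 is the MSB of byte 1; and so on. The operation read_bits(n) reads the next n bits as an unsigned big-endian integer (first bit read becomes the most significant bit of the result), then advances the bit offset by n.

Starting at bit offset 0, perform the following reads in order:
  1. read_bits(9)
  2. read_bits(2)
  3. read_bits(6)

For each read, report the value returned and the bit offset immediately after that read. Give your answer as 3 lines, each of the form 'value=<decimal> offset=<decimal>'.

Answer: value=29 offset=9
value=3 offset=11
value=6 offset=17

Derivation:
Read 1: bits[0:9] width=9 -> value=29 (bin 000011101); offset now 9 = byte 1 bit 1; 31 bits remain
Read 2: bits[9:11] width=2 -> value=3 (bin 11); offset now 11 = byte 1 bit 3; 29 bits remain
Read 3: bits[11:17] width=6 -> value=6 (bin 000110); offset now 17 = byte 2 bit 1; 23 bits remain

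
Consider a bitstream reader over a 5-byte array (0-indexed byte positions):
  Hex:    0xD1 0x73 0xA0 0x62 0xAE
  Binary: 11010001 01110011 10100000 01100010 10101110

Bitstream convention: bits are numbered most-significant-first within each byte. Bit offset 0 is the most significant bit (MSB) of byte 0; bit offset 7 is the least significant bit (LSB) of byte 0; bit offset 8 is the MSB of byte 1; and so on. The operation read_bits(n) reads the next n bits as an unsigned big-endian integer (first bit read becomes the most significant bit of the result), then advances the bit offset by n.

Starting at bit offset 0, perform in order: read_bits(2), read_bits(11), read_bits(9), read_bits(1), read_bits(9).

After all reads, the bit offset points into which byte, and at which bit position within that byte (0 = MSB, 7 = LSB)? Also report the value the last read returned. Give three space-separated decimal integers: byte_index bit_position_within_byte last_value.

Answer: 4 0 98

Derivation:
Read 1: bits[0:2] width=2 -> value=3 (bin 11); offset now 2 = byte 0 bit 2; 38 bits remain
Read 2: bits[2:13] width=11 -> value=558 (bin 01000101110); offset now 13 = byte 1 bit 5; 27 bits remain
Read 3: bits[13:22] width=9 -> value=232 (bin 011101000); offset now 22 = byte 2 bit 6; 18 bits remain
Read 4: bits[22:23] width=1 -> value=0 (bin 0); offset now 23 = byte 2 bit 7; 17 bits remain
Read 5: bits[23:32] width=9 -> value=98 (bin 001100010); offset now 32 = byte 4 bit 0; 8 bits remain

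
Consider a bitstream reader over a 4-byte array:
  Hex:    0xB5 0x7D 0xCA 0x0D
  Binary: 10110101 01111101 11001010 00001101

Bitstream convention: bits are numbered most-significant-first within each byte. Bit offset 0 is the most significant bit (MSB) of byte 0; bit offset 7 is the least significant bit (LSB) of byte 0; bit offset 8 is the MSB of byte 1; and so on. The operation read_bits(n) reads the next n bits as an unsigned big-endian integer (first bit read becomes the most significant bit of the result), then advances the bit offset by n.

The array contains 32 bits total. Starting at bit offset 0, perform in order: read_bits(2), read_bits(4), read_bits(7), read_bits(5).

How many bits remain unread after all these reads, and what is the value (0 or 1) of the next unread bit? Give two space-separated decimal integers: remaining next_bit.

Answer: 14 0

Derivation:
Read 1: bits[0:2] width=2 -> value=2 (bin 10); offset now 2 = byte 0 bit 2; 30 bits remain
Read 2: bits[2:6] width=4 -> value=13 (bin 1101); offset now 6 = byte 0 bit 6; 26 bits remain
Read 3: bits[6:13] width=7 -> value=47 (bin 0101111); offset now 13 = byte 1 bit 5; 19 bits remain
Read 4: bits[13:18] width=5 -> value=23 (bin 10111); offset now 18 = byte 2 bit 2; 14 bits remain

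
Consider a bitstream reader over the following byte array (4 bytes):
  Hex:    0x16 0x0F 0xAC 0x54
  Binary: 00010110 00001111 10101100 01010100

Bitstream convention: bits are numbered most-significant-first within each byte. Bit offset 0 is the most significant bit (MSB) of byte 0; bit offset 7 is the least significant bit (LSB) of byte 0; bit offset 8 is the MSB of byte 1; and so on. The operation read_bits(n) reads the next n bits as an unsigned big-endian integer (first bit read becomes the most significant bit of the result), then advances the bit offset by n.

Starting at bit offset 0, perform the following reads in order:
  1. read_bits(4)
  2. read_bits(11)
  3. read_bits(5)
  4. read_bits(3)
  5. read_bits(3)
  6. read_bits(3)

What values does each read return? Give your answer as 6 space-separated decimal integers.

Answer: 1 775 26 6 1 2

Derivation:
Read 1: bits[0:4] width=4 -> value=1 (bin 0001); offset now 4 = byte 0 bit 4; 28 bits remain
Read 2: bits[4:15] width=11 -> value=775 (bin 01100000111); offset now 15 = byte 1 bit 7; 17 bits remain
Read 3: bits[15:20] width=5 -> value=26 (bin 11010); offset now 20 = byte 2 bit 4; 12 bits remain
Read 4: bits[20:23] width=3 -> value=6 (bin 110); offset now 23 = byte 2 bit 7; 9 bits remain
Read 5: bits[23:26] width=3 -> value=1 (bin 001); offset now 26 = byte 3 bit 2; 6 bits remain
Read 6: bits[26:29] width=3 -> value=2 (bin 010); offset now 29 = byte 3 bit 5; 3 bits remain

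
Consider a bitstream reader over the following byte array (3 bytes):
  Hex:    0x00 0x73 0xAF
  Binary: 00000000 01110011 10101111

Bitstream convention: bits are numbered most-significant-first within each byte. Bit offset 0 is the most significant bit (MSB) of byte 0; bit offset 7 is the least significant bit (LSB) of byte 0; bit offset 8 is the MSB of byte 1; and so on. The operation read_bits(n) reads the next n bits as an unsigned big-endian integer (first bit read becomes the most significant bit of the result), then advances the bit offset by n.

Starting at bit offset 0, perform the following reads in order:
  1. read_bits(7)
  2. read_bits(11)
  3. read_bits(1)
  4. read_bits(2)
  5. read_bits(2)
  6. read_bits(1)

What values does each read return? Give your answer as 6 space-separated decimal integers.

Answer: 0 462 1 1 3 1

Derivation:
Read 1: bits[0:7] width=7 -> value=0 (bin 0000000); offset now 7 = byte 0 bit 7; 17 bits remain
Read 2: bits[7:18] width=11 -> value=462 (bin 00111001110); offset now 18 = byte 2 bit 2; 6 bits remain
Read 3: bits[18:19] width=1 -> value=1 (bin 1); offset now 19 = byte 2 bit 3; 5 bits remain
Read 4: bits[19:21] width=2 -> value=1 (bin 01); offset now 21 = byte 2 bit 5; 3 bits remain
Read 5: bits[21:23] width=2 -> value=3 (bin 11); offset now 23 = byte 2 bit 7; 1 bits remain
Read 6: bits[23:24] width=1 -> value=1 (bin 1); offset now 24 = byte 3 bit 0; 0 bits remain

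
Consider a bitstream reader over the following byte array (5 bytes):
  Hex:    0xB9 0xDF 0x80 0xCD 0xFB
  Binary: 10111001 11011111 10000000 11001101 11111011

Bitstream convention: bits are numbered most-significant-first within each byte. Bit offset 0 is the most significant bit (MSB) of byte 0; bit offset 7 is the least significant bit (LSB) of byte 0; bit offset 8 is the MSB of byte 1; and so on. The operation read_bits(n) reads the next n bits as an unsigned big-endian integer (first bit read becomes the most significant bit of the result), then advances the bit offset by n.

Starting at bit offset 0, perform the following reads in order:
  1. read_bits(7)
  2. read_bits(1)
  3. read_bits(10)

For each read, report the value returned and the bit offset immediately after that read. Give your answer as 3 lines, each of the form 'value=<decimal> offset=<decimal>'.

Read 1: bits[0:7] width=7 -> value=92 (bin 1011100); offset now 7 = byte 0 bit 7; 33 bits remain
Read 2: bits[7:8] width=1 -> value=1 (bin 1); offset now 8 = byte 1 bit 0; 32 bits remain
Read 3: bits[8:18] width=10 -> value=894 (bin 1101111110); offset now 18 = byte 2 bit 2; 22 bits remain

Answer: value=92 offset=7
value=1 offset=8
value=894 offset=18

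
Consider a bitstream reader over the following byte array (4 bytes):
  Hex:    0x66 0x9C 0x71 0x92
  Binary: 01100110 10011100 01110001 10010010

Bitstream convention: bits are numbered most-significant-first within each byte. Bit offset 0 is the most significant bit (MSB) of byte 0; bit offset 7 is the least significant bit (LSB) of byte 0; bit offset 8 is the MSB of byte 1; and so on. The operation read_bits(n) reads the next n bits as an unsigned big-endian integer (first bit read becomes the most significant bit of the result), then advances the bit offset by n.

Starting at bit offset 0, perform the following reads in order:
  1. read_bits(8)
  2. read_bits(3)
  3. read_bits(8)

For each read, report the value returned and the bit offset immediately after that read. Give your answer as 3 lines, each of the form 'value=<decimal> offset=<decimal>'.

Answer: value=102 offset=8
value=4 offset=11
value=227 offset=19

Derivation:
Read 1: bits[0:8] width=8 -> value=102 (bin 01100110); offset now 8 = byte 1 bit 0; 24 bits remain
Read 2: bits[8:11] width=3 -> value=4 (bin 100); offset now 11 = byte 1 bit 3; 21 bits remain
Read 3: bits[11:19] width=8 -> value=227 (bin 11100011); offset now 19 = byte 2 bit 3; 13 bits remain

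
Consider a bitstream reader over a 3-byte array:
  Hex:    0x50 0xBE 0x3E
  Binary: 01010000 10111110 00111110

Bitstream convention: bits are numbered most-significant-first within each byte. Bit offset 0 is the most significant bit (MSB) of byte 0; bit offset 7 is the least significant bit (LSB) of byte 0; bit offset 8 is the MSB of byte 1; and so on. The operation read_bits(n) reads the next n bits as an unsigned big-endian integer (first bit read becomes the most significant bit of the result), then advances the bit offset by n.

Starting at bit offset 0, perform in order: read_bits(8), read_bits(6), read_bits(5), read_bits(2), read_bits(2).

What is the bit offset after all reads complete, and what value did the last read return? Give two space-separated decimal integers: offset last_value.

Answer: 23 3

Derivation:
Read 1: bits[0:8] width=8 -> value=80 (bin 01010000); offset now 8 = byte 1 bit 0; 16 bits remain
Read 2: bits[8:14] width=6 -> value=47 (bin 101111); offset now 14 = byte 1 bit 6; 10 bits remain
Read 3: bits[14:19] width=5 -> value=17 (bin 10001); offset now 19 = byte 2 bit 3; 5 bits remain
Read 4: bits[19:21] width=2 -> value=3 (bin 11); offset now 21 = byte 2 bit 5; 3 bits remain
Read 5: bits[21:23] width=2 -> value=3 (bin 11); offset now 23 = byte 2 bit 7; 1 bits remain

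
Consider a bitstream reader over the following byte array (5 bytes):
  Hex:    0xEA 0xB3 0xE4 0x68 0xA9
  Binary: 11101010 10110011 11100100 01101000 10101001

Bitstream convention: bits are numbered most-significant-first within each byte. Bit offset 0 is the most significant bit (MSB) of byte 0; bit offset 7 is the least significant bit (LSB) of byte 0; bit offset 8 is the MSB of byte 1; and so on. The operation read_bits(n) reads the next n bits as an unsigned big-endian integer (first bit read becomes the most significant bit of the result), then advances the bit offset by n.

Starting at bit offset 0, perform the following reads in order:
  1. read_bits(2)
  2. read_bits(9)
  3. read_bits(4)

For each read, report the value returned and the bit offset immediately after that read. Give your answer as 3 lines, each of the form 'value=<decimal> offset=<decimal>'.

Read 1: bits[0:2] width=2 -> value=3 (bin 11); offset now 2 = byte 0 bit 2; 38 bits remain
Read 2: bits[2:11] width=9 -> value=341 (bin 101010101); offset now 11 = byte 1 bit 3; 29 bits remain
Read 3: bits[11:15] width=4 -> value=9 (bin 1001); offset now 15 = byte 1 bit 7; 25 bits remain

Answer: value=3 offset=2
value=341 offset=11
value=9 offset=15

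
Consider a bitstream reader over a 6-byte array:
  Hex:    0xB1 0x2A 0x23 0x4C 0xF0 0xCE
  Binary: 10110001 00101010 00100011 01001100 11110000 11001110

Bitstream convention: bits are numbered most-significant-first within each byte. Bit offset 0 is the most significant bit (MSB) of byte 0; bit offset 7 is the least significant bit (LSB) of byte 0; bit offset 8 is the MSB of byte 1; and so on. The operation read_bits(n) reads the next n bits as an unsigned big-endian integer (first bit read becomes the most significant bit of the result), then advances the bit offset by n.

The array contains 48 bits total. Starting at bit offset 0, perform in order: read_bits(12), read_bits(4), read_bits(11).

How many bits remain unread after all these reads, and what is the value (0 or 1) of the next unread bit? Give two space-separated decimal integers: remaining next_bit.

Read 1: bits[0:12] width=12 -> value=2834 (bin 101100010010); offset now 12 = byte 1 bit 4; 36 bits remain
Read 2: bits[12:16] width=4 -> value=10 (bin 1010); offset now 16 = byte 2 bit 0; 32 bits remain
Read 3: bits[16:27] width=11 -> value=282 (bin 00100011010); offset now 27 = byte 3 bit 3; 21 bits remain

Answer: 21 0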